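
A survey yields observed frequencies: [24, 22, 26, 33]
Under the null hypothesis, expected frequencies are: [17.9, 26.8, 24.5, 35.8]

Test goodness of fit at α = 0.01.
Chi-square goodness of fit test:
H₀: observed counts match expected distribution
H₁: observed counts differ from expected distribution
df = k - 1 = 3
χ² = Σ(O - E)²/E
   = (24 - 17.9)²/17.9 + (22 - 26.8)²/26.8 + (26 - 24.5)²/24.5 + (33 - 35.8)²/35.8
   = 2.079 + 0.860 + 0.092 + 0.219
   = 3.25
p-value = 0.3548

Since p-value > α = 0.01, we fail to reject H₀.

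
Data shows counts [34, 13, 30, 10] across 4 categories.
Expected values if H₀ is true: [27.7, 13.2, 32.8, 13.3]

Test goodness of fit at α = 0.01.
Chi-square goodness of fit test:
H₀: observed counts match expected distribution
H₁: observed counts differ from expected distribution
df = k - 1 = 3
χ² = Σ(O - E)²/E
   = (34 - 27.7)²/27.7 + (13 - 13.2)²/13.2 + (30 - 32.8)²/32.8 + (10 - 13.3)²/13.3
   = 1.433 + 0.003 + 0.239 + 0.819
   = 2.49
p-value = 0.4764

Since p-value > α = 0.01, we fail to reject H₀.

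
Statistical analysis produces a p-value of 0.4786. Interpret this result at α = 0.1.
Since p = 0.4786 > α = 0.1, fail to reject H₀.
There is insufficient evidence to reject the null hypothesis; the result is not statistically significant at the 0.1 level.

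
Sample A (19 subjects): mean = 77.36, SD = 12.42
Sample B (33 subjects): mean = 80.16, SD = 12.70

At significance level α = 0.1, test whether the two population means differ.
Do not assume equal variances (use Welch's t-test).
Welch's two-sample t-test:
H₀: μ₁ = μ₂
H₁: μ₁ ≠ μ₂
s₁²/n₁ = 12.42²/19 = 8.1188,  s₂²/n₂ = 12.70²/33 = 4.8876
SE = √(s₁²/n₁ + s₂²/n₂) = √(8.1188 + 4.8876) = 3.6064
df (Welch-Satterthwaite) = (s₁²/n₁ + s₂²/n₂)² / [(s₁²/n₁)²/(n₁-1) + (s₂²/n₂)²/(n₂-1)] ≈ 38.37
t = (x̄₁ - x̄₂) / SE = (77.36 - 80.16) / 3.6064 = -2.80 / 3.6064 = -0.776
p-value = 0.4423

Since p-value > α = 0.1, we fail to reject H₀.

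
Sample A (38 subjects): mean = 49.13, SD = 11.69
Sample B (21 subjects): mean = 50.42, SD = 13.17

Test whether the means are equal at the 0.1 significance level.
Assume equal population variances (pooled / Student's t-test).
Student's two-sample t-test (equal variances):
H₀: μ₁ = μ₂
H₁: μ₁ ≠ μ₂
df = n₁ + n₂ - 2 = 57
Pooled variance s_p² = [(n₁-1)s₁² + (n₂-1)s₂²] / (n₁ + n₂ - 2) = [(37)(11.69²) + (20)(13.17²)] / 57 = 149.5659
SE = √(s_p²(1/n₁ + 1/n₂)) = √(149.5659 × (1/38 + 1/21)) = 3.3254
t = (x̄₁ - x̄₂) / SE = (49.13 - 50.42) / 3.3254 = -1.29 / 3.3254 = -0.388
p-value = 0.6995

Since p-value > α = 0.1, we fail to reject H₀.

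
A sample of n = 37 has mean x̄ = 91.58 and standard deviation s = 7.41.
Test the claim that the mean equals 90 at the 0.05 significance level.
One-sample t-test:
H₀: μ = 90
H₁: μ ≠ 90
df = n - 1 = 36
t = (x̄ - μ₀) / (s/√n) = (91.58 - 90) / (7.41/√37) = 1.297
p-value = 0.2029

Since p-value > α = 0.05, we fail to reject H₀.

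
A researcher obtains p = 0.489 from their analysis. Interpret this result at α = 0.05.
Since p = 0.489 > α = 0.05, fail to reject H₀.
There is insufficient evidence to reject the null hypothesis; the result is not statistically significant at the 0.05 level.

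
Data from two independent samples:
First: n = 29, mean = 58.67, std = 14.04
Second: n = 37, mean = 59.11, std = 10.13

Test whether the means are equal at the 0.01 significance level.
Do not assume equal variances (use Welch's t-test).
Welch's two-sample t-test:
H₀: μ₁ = μ₂
H₁: μ₁ ≠ μ₂
s₁²/n₁ = 14.04²/29 = 6.7973,  s₂²/n₂ = 10.13²/37 = 2.7734
SE = √(s₁²/n₁ + s₂²/n₂) = √(6.7973 + 2.7734) = 3.0937
df (Welch-Satterthwaite) = (s₁²/n₁ + s₂²/n₂)² / [(s₁²/n₁)²/(n₁-1) + (s₂²/n₂)²/(n₂-1)] ≈ 49.15
t = (x̄₁ - x̄₂) / SE = (58.67 - 59.11) / 3.0937 = -0.44 / 3.0937 = -0.142
p-value = 0.8875

Since p-value > α = 0.01, we fail to reject H₀.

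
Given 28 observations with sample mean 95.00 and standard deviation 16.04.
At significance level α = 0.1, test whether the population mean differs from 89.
One-sample t-test:
H₀: μ = 89
H₁: μ ≠ 89
df = n - 1 = 27
t = (x̄ - μ₀) / (s/√n) = (95.00 - 89) / (16.04/√28) = 1.979
p-value = 0.0581

Since p-value < α = 0.1, we reject H₀.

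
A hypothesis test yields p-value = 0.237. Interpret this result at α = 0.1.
Since p = 0.237 > α = 0.1, fail to reject H₀.
There is insufficient evidence to reject the null hypothesis; the result is not statistically significant at the 0.1 level.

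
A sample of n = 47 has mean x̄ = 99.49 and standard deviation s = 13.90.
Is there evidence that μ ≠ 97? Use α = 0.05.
One-sample t-test:
H₀: μ = 97
H₁: μ ≠ 97
df = n - 1 = 46
t = (x̄ - μ₀) / (s/√n) = (99.49 - 97) / (13.90/√47) = 1.228
p-value = 0.2257

Since p-value > α = 0.05, we fail to reject H₀.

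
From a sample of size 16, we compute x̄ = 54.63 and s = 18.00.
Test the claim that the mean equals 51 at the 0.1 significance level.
One-sample t-test:
H₀: μ = 51
H₁: μ ≠ 51
df = n - 1 = 15
t = (x̄ - μ₀) / (s/√n) = (54.63 - 51) / (18.00/√16) = 0.807
p-value = 0.4325

Since p-value > α = 0.1, we fail to reject H₀.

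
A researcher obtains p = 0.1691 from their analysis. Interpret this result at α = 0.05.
Since p = 0.1691 > α = 0.05, fail to reject H₀.
There is insufficient evidence to reject the null hypothesis; the result is not statistically significant at the 0.05 level.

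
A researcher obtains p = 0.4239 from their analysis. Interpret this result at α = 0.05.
Since p = 0.4239 > α = 0.05, fail to reject H₀.
There is insufficient evidence to reject the null hypothesis; the result is not statistically significant at the 0.05 level.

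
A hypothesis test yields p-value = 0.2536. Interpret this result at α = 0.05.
Since p = 0.2536 > α = 0.05, fail to reject H₀.
There is insufficient evidence to reject the null hypothesis; the result is not statistically significant at the 0.05 level.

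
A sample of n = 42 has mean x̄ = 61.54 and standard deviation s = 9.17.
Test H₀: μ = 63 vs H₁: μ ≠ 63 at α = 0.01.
One-sample t-test:
H₀: μ = 63
H₁: μ ≠ 63
df = n - 1 = 41
t = (x̄ - μ₀) / (s/√n) = (61.54 - 63) / (9.17/√42) = -1.032
p-value = 0.3082

Since p-value > α = 0.01, we fail to reject H₀.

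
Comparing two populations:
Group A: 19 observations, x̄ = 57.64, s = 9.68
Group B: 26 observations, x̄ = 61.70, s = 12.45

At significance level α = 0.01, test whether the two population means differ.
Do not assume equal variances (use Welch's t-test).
Welch's two-sample t-test:
H₀: μ₁ = μ₂
H₁: μ₁ ≠ μ₂
s₁²/n₁ = 9.68²/19 = 4.9317,  s₂²/n₂ = 12.45²/26 = 5.9616
SE = √(s₁²/n₁ + s₂²/n₂) = √(4.9317 + 5.9616) = 3.3005
df (Welch-Satterthwaite) = (s₁²/n₁ + s₂²/n₂)² / [(s₁²/n₁)²/(n₁-1) + (s₂²/n₂)²/(n₂-1)] ≈ 42.80
t = (x̄₁ - x̄₂) / SE = (57.64 - 61.70) / 3.3005 = -4.06 / 3.3005 = -1.230
p-value = 0.2254

Since p-value > α = 0.01, we fail to reject H₀.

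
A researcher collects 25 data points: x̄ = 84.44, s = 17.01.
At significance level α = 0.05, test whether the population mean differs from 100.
One-sample t-test:
H₀: μ = 100
H₁: μ ≠ 100
df = n - 1 = 24
t = (x̄ - μ₀) / (s/√n) = (84.44 - 100) / (17.01/√25) = -4.574
p-value = 0.0001

Since p-value < α = 0.05, we reject H₀.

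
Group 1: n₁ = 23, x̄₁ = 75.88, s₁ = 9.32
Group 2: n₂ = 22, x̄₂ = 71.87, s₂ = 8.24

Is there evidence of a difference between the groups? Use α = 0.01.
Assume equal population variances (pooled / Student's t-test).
Student's two-sample t-test (equal variances):
H₀: μ₁ = μ₂
H₁: μ₁ ≠ μ₂
df = n₁ + n₂ - 2 = 43
Pooled variance s_p² = [(n₁-1)s₁² + (n₂-1)s₂²] / (n₁ + n₂ - 2) = [(22)(9.32²) + (21)(8.24²)] / 43 = 77.6005
SE = √(s_p²(1/n₁ + 1/n₂)) = √(77.6005 × (1/23 + 1/22)) = 2.6270
t = (x̄₁ - x̄₂) / SE = (75.88 - 71.87) / 2.6270 = 4.01 / 2.6270 = 1.526
p-value = 0.1342

Since p-value > α = 0.01, we fail to reject H₀.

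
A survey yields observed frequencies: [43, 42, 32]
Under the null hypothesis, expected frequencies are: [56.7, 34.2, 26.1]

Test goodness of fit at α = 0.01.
Chi-square goodness of fit test:
H₀: observed counts match expected distribution
H₁: observed counts differ from expected distribution
df = k - 1 = 2
χ² = Σ(O - E)²/E
   = (43 - 56.7)²/56.7 + (42 - 34.2)²/34.2 + (32 - 26.1)²/26.1
   = 3.310 + 1.779 + 1.334
   = 6.42
p-value = 0.0403

Since p-value > α = 0.01, we fail to reject H₀.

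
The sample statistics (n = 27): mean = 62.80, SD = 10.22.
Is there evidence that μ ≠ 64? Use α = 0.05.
One-sample t-test:
H₀: μ = 64
H₁: μ ≠ 64
df = n - 1 = 26
t = (x̄ - μ₀) / (s/√n) = (62.80 - 64) / (10.22/√27) = -0.610
p-value = 0.5471

Since p-value > α = 0.05, we fail to reject H₀.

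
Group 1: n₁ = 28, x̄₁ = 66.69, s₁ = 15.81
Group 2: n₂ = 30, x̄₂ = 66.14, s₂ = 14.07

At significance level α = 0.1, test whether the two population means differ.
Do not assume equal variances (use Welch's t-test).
Welch's two-sample t-test:
H₀: μ₁ = μ₂
H₁: μ₁ ≠ μ₂
s₁²/n₁ = 15.81²/28 = 8.9270,  s₂²/n₂ = 14.07²/30 = 6.5988
SE = √(s₁²/n₁ + s₂²/n₂) = √(8.9270 + 6.5988) = 3.9403
df (Welch-Satterthwaite) = (s₁²/n₁ + s₂²/n₂)² / [(s₁²/n₁)²/(n₁-1) + (s₂²/n₂)²/(n₂-1)] ≈ 54.13
t = (x̄₁ - x̄₂) / SE = (66.69 - 66.14) / 3.9403 = 0.55 / 3.9403 = 0.140
p-value = 0.8895

Since p-value > α = 0.1, we fail to reject H₀.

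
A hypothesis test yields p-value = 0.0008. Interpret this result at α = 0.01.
Since p = 0.0008 < α = 0.01, reject H₀.
There is sufficient evidence to reject the null hypothesis; the result is statistically significant at the 0.01 level.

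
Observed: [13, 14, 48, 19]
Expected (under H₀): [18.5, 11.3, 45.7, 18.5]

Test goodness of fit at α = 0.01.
Chi-square goodness of fit test:
H₀: observed counts match expected distribution
H₁: observed counts differ from expected distribution
df = k - 1 = 3
χ² = Σ(O - E)²/E
   = (13 - 18.5)²/18.5 + (14 - 11.3)²/11.3 + (48 - 45.7)²/45.7 + (19 - 18.5)²/18.5
   = 1.635 + 0.645 + 0.116 + 0.014
   = 2.41
p-value = 0.4919

Since p-value > α = 0.01, we fail to reject H₀.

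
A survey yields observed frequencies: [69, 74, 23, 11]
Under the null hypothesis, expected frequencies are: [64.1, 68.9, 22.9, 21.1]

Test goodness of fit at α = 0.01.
Chi-square goodness of fit test:
H₀: observed counts match expected distribution
H₁: observed counts differ from expected distribution
df = k - 1 = 3
χ² = Σ(O - E)²/E
   = (69 - 64.1)²/64.1 + (74 - 68.9)²/68.9 + (23 - 22.9)²/22.9 + (11 - 21.1)²/21.1
   = 0.375 + 0.378 + 0.000 + 4.835
   = 5.59
p-value = 0.1335

Since p-value > α = 0.01, we fail to reject H₀.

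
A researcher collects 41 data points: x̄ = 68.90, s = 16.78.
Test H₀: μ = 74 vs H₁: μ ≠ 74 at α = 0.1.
One-sample t-test:
H₀: μ = 74
H₁: μ ≠ 74
df = n - 1 = 40
t = (x̄ - μ₀) / (s/√n) = (68.90 - 74) / (16.78/√41) = -1.946
p-value = 0.0587

Since p-value < α = 0.1, we reject H₀.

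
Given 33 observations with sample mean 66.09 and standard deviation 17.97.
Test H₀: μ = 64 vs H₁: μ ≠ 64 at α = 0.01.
One-sample t-test:
H₀: μ = 64
H₁: μ ≠ 64
df = n - 1 = 32
t = (x̄ - μ₀) / (s/√n) = (66.09 - 64) / (17.97/√33) = 0.668
p-value = 0.5088

Since p-value > α = 0.01, we fail to reject H₀.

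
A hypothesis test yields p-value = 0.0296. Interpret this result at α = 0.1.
Since p = 0.0296 < α = 0.1, reject H₀.
There is sufficient evidence to reject the null hypothesis; the result is statistically significant at the 0.1 level.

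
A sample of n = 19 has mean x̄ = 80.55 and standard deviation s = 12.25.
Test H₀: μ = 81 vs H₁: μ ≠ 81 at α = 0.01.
One-sample t-test:
H₀: μ = 81
H₁: μ ≠ 81
df = n - 1 = 18
t = (x̄ - μ₀) / (s/√n) = (80.55 - 81) / (12.25/√19) = -0.160
p-value = 0.8746

Since p-value > α = 0.01, we fail to reject H₀.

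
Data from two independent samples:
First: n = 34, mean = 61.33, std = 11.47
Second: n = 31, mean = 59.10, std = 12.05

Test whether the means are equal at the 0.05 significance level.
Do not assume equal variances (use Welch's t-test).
Welch's two-sample t-test:
H₀: μ₁ = μ₂
H₁: μ₁ ≠ μ₂
s₁²/n₁ = 11.47²/34 = 3.8694,  s₂²/n₂ = 12.05²/31 = 4.6840
SE = √(s₁²/n₁ + s₂²/n₂) = √(3.8694 + 4.6840) = 2.9246
df (Welch-Satterthwaite) = (s₁²/n₁ + s₂²/n₂)² / [(s₁²/n₁)²/(n₁-1) + (s₂²/n₂)²/(n₂-1)] ≈ 61.74
t = (x̄₁ - x̄₂) / SE = (61.33 - 59.10) / 2.9246 = 2.23 / 2.9246 = 0.762
p-value = 0.4487

Since p-value > α = 0.05, we fail to reject H₀.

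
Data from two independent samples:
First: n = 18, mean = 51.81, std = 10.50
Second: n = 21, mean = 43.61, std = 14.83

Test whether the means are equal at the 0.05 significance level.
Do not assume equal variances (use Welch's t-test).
Welch's two-sample t-test:
H₀: μ₁ = μ₂
H₁: μ₁ ≠ μ₂
s₁²/n₁ = 10.50²/18 = 6.1250,  s₂²/n₂ = 14.83²/21 = 10.4728
SE = √(s₁²/n₁ + s₂²/n₂) = √(6.1250 + 10.4728) = 4.0740
df (Welch-Satterthwaite) = (s₁²/n₁ + s₂²/n₂)² / [(s₁²/n₁)²/(n₁-1) + (s₂²/n₂)²/(n₂-1)] ≈ 35.82
t = (x̄₁ - x̄₂) / SE = (51.81 - 43.61) / 4.0740 = 8.20 / 4.0740 = 2.013
p-value = 0.0517

Since p-value > α = 0.05, we fail to reject H₀.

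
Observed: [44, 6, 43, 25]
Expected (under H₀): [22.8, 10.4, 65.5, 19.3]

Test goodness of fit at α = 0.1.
Chi-square goodness of fit test:
H₀: observed counts match expected distribution
H₁: observed counts differ from expected distribution
df = k - 1 = 3
χ² = Σ(O - E)²/E
   = (44 - 22.8)²/22.8 + (6 - 10.4)²/10.4 + (43 - 65.5)²/65.5 + (25 - 19.3)²/19.3
   = 19.712 + 1.862 + 7.729 + 1.683
   = 30.99
p-value < 0.0001

Since p-value < α = 0.1, we reject H₀.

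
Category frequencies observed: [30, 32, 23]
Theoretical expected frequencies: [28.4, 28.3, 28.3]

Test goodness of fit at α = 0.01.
Chi-square goodness of fit test:
H₀: observed counts match expected distribution
H₁: observed counts differ from expected distribution
df = k - 1 = 2
χ² = Σ(O - E)²/E
   = (30 - 28.4)²/28.4 + (32 - 28.3)²/28.3 + (23 - 28.3)²/28.3
   = 0.090 + 0.484 + 0.993
   = 1.57
p-value = 0.4569

Since p-value > α = 0.01, we fail to reject H₀.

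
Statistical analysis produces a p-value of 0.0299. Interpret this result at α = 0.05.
Since p = 0.0299 < α = 0.05, reject H₀.
There is sufficient evidence to reject the null hypothesis; the result is statistically significant at the 0.05 level.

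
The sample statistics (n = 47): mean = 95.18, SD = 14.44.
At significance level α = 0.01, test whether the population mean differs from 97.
One-sample t-test:
H₀: μ = 97
H₁: μ ≠ 97
df = n - 1 = 46
t = (x̄ - μ₀) / (s/√n) = (95.18 - 97) / (14.44/√47) = -0.864
p-value = 0.3920

Since p-value > α = 0.01, we fail to reject H₀.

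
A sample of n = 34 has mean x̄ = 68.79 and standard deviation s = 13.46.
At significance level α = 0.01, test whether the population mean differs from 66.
One-sample t-test:
H₀: μ = 66
H₁: μ ≠ 66
df = n - 1 = 33
t = (x̄ - μ₀) / (s/√n) = (68.79 - 66) / (13.46/√34) = 1.209
p-value = 0.2354

Since p-value > α = 0.01, we fail to reject H₀.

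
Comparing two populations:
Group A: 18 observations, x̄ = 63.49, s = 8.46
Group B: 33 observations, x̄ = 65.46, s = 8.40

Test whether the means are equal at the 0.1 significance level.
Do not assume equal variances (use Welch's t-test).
Welch's two-sample t-test:
H₀: μ₁ = μ₂
H₁: μ₁ ≠ μ₂
s₁²/n₁ = 8.46²/18 = 3.9762,  s₂²/n₂ = 8.40²/33 = 2.1382
SE = √(s₁²/n₁ + s₂²/n₂) = √(3.9762 + 2.1382) = 2.4727
df (Welch-Satterthwaite) = (s₁²/n₁ + s₂²/n₂)² / [(s₁²/n₁)²/(n₁-1) + (s₂²/n₂)²/(n₂-1)] ≈ 34.85
t = (x̄₁ - x̄₂) / SE = (63.49 - 65.46) / 2.4727 = -1.97 / 2.4727 = -0.797
p-value = 0.4310

Since p-value > α = 0.1, we fail to reject H₀.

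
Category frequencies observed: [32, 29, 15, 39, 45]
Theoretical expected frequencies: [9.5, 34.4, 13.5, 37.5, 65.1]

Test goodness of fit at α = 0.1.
Chi-square goodness of fit test:
H₀: observed counts match expected distribution
H₁: observed counts differ from expected distribution
df = k - 1 = 4
χ² = Σ(O - E)²/E
   = (32 - 9.5)²/9.5 + (29 - 34.4)²/34.4 + (15 - 13.5)²/13.5 + (39 - 37.5)²/37.5 + (45 - 65.1)²/65.1
   = 53.289 + 0.848 + 0.167 + 0.060 + 6.206
   = 60.57
p-value < 0.0001

Since p-value < α = 0.1, we reject H₀.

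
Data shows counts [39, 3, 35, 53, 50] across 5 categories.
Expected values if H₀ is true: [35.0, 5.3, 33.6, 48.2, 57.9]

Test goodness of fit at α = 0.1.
Chi-square goodness of fit test:
H₀: observed counts match expected distribution
H₁: observed counts differ from expected distribution
df = k - 1 = 4
χ² = Σ(O - E)²/E
   = (39 - 35.0)²/35.0 + (3 - 5.3)²/5.3 + (35 - 33.6)²/33.6 + (53 - 48.2)²/48.2 + (50 - 57.9)²/57.9
   = 0.457 + 0.998 + 0.058 + 0.478 + 1.078
   = 3.07
p-value = 0.5463

Since p-value > α = 0.1, we fail to reject H₀.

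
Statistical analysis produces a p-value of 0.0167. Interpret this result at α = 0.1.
Since p = 0.0167 < α = 0.1, reject H₀.
There is sufficient evidence to reject the null hypothesis; the result is statistically significant at the 0.1 level.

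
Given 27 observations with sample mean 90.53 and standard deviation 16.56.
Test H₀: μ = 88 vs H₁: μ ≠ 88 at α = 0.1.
One-sample t-test:
H₀: μ = 88
H₁: μ ≠ 88
df = n - 1 = 26
t = (x̄ - μ₀) / (s/√n) = (90.53 - 88) / (16.56/√27) = 0.794
p-value = 0.4345

Since p-value > α = 0.1, we fail to reject H₀.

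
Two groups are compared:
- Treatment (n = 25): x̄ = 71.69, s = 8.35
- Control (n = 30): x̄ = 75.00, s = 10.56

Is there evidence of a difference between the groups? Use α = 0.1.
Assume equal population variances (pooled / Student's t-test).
Student's two-sample t-test (equal variances):
H₀: μ₁ = μ₂
H₁: μ₁ ≠ μ₂
df = n₁ + n₂ - 2 = 53
Pooled variance s_p² = [(n₁-1)s₁² + (n₂-1)s₂²] / (n₁ + n₂ - 2) = [(24)(8.35²) + (29)(10.56²)] / 53 = 92.5893
SE = √(s_p²(1/n₁ + 1/n₂)) = √(92.5893 × (1/25 + 1/30)) = 2.6057
t = (x̄₁ - x̄₂) / SE = (71.69 - 75.00) / 2.6057 = -3.31 / 2.6057 = -1.270
p-value = 0.2095

Since p-value > α = 0.1, we fail to reject H₀.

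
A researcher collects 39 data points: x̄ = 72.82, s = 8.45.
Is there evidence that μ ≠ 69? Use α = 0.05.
One-sample t-test:
H₀: μ = 69
H₁: μ ≠ 69
df = n - 1 = 38
t = (x̄ - μ₀) / (s/√n) = (72.82 - 69) / (8.45/√39) = 2.823
p-value = 0.0075

Since p-value < α = 0.05, we reject H₀.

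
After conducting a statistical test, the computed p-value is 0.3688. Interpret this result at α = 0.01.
Since p = 0.3688 > α = 0.01, fail to reject H₀.
There is insufficient evidence to reject the null hypothesis; the result is not statistically significant at the 0.01 level.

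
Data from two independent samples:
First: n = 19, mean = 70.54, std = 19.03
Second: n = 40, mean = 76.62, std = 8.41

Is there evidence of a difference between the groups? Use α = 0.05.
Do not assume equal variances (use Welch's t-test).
Welch's two-sample t-test:
H₀: μ₁ = μ₂
H₁: μ₁ ≠ μ₂
s₁²/n₁ = 19.03²/19 = 19.0600,  s₂²/n₂ = 8.41²/40 = 1.7682
SE = √(s₁²/n₁ + s₂²/n₂) = √(19.0600 + 1.7682) = 4.5638
df (Welch-Satterthwaite) = (s₁²/n₁ + s₂²/n₂)² / [(s₁²/n₁)²/(n₁-1) + (s₂²/n₂)²/(n₂-1)] ≈ 21.41
t = (x̄₁ - x̄₂) / SE = (70.54 - 76.62) / 4.5638 = -6.08 / 4.5638 = -1.332
p-value = 0.1968

Since p-value > α = 0.05, we fail to reject H₀.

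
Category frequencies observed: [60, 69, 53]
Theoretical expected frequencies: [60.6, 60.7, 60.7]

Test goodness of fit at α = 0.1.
Chi-square goodness of fit test:
H₀: observed counts match expected distribution
H₁: observed counts differ from expected distribution
df = k - 1 = 2
χ² = Σ(O - E)²/E
   = (60 - 60.6)²/60.6 + (69 - 60.7)²/60.7 + (53 - 60.7)²/60.7
   = 0.006 + 1.135 + 0.977
   = 2.12
p-value = 0.3469

Since p-value > α = 0.1, we fail to reject H₀.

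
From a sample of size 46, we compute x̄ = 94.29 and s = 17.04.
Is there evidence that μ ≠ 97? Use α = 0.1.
One-sample t-test:
H₀: μ = 97
H₁: μ ≠ 97
df = n - 1 = 45
t = (x̄ - μ₀) / (s/√n) = (94.29 - 97) / (17.04/√46) = -1.079
p-value = 0.2865

Since p-value > α = 0.1, we fail to reject H₀.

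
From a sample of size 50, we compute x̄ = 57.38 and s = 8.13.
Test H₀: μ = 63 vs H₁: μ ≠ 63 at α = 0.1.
One-sample t-test:
H₀: μ = 63
H₁: μ ≠ 63
df = n - 1 = 49
t = (x̄ - μ₀) / (s/√n) = (57.38 - 63) / (8.13/√50) = -4.888
p-value < 0.0001

Since p-value < α = 0.1, we reject H₀.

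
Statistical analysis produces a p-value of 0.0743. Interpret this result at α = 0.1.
Since p = 0.0743 < α = 0.1, reject H₀.
There is sufficient evidence to reject the null hypothesis; the result is statistically significant at the 0.1 level.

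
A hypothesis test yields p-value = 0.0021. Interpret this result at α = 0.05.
Since p = 0.0021 < α = 0.05, reject H₀.
There is sufficient evidence to reject the null hypothesis; the result is statistically significant at the 0.05 level.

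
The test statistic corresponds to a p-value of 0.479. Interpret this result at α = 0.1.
Since p = 0.479 > α = 0.1, fail to reject H₀.
There is insufficient evidence to reject the null hypothesis; the result is not statistically significant at the 0.1 level.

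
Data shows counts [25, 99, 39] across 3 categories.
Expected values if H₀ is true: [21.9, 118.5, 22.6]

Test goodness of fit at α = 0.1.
Chi-square goodness of fit test:
H₀: observed counts match expected distribution
H₁: observed counts differ from expected distribution
df = k - 1 = 2
χ² = Σ(O - E)²/E
   = (25 - 21.9)²/21.9 + (99 - 118.5)²/118.5 + (39 - 22.6)²/22.6
   = 0.439 + 3.209 + 11.901
   = 15.55
p-value = 0.0004

Since p-value < α = 0.1, we reject H₀.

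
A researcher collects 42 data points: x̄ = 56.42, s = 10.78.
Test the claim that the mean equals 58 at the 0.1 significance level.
One-sample t-test:
H₀: μ = 58
H₁: μ ≠ 58
df = n - 1 = 41
t = (x̄ - μ₀) / (s/√n) = (56.42 - 58) / (10.78/√42) = -0.950
p-value = 0.3477

Since p-value > α = 0.1, we fail to reject H₀.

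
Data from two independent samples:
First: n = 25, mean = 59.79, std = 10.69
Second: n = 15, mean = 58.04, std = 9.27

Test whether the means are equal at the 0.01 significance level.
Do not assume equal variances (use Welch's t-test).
Welch's two-sample t-test:
H₀: μ₁ = μ₂
H₁: μ₁ ≠ μ₂
s₁²/n₁ = 10.69²/25 = 4.5710,  s₂²/n₂ = 9.27²/15 = 5.7289
SE = √(s₁²/n₁ + s₂²/n₂) = √(4.5710 + 5.7289) = 3.2093
df (Welch-Satterthwaite) = (s₁²/n₁ + s₂²/n₂)² / [(s₁²/n₁)²/(n₁-1) + (s₂²/n₂)²/(n₂-1)] ≈ 33.00
t = (x̄₁ - x̄₂) / SE = (59.79 - 58.04) / 3.2093 = 1.75 / 3.2093 = 0.545
p-value = 0.5892

Since p-value > α = 0.01, we fail to reject H₀.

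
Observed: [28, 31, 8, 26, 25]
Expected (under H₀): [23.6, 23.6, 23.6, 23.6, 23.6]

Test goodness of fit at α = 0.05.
Chi-square goodness of fit test:
H₀: observed counts match expected distribution
H₁: observed counts differ from expected distribution
df = k - 1 = 4
χ² = Σ(O - E)²/E
   = (28 - 23.6)²/23.6 + (31 - 23.6)²/23.6 + (8 - 23.6)²/23.6 + (26 - 23.6)²/23.6 + (25 - 23.6)²/23.6
   = 0.820 + 2.320 + 10.312 + 0.244 + 0.083
   = 13.78
p-value = 0.0080

Since p-value < α = 0.05, we reject H₀.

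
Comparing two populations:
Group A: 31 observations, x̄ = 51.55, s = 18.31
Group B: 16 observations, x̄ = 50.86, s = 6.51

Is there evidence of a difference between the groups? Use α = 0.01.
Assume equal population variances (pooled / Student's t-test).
Student's two-sample t-test (equal variances):
H₀: μ₁ = μ₂
H₁: μ₁ ≠ μ₂
df = n₁ + n₂ - 2 = 45
Pooled variance s_p² = [(n₁-1)s₁² + (n₂-1)s₂²] / (n₁ + n₂ - 2) = [(30)(18.31²) + (15)(6.51²)] / 45 = 237.6308
SE = √(s_p²(1/n₁ + 1/n₂)) = √(237.6308 × (1/31 + 1/16)) = 4.7453
t = (x̄₁ - x̄₂) / SE = (51.55 - 50.86) / 4.7453 = 0.69 / 4.7453 = 0.145
p-value = 0.8850

Since p-value > α = 0.01, we fail to reject H₀.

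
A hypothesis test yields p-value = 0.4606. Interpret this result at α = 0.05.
Since p = 0.4606 > α = 0.05, fail to reject H₀.
There is insufficient evidence to reject the null hypothesis; the result is not statistically significant at the 0.05 level.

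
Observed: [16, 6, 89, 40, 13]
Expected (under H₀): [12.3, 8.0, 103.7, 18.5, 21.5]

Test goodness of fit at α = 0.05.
Chi-square goodness of fit test:
H₀: observed counts match expected distribution
H₁: observed counts differ from expected distribution
df = k - 1 = 4
χ² = Σ(O - E)²/E
   = (16 - 12.3)²/12.3 + (6 - 8.0)²/8.0 + (89 - 103.7)²/103.7 + (40 - 18.5)²/18.5 + (13 - 21.5)²/21.5
   = 1.113 + 0.500 + 2.084 + 24.986 + 3.360
   = 32.04
p-value < 0.0001

Since p-value < α = 0.05, we reject H₀.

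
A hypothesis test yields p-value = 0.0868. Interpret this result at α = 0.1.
Since p = 0.0868 < α = 0.1, reject H₀.
There is sufficient evidence to reject the null hypothesis; the result is statistically significant at the 0.1 level.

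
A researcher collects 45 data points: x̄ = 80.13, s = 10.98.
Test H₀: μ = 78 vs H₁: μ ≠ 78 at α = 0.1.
One-sample t-test:
H₀: μ = 78
H₁: μ ≠ 78
df = n - 1 = 44
t = (x̄ - μ₀) / (s/√n) = (80.13 - 78) / (10.98/√45) = 1.301
p-value = 0.1999

Since p-value > α = 0.1, we fail to reject H₀.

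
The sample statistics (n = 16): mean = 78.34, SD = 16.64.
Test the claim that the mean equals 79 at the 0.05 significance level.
One-sample t-test:
H₀: μ = 79
H₁: μ ≠ 79
df = n - 1 = 15
t = (x̄ - μ₀) / (s/√n) = (78.34 - 79) / (16.64/√16) = -0.159
p-value = 0.8761

Since p-value > α = 0.05, we fail to reject H₀.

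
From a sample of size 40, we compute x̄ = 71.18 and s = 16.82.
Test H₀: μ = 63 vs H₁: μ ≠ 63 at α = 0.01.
One-sample t-test:
H₀: μ = 63
H₁: μ ≠ 63
df = n - 1 = 39
t = (x̄ - μ₀) / (s/√n) = (71.18 - 63) / (16.82/√40) = 3.076
p-value = 0.0038

Since p-value < α = 0.01, we reject H₀.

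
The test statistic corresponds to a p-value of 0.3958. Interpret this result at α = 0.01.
Since p = 0.3958 > α = 0.01, fail to reject H₀.
There is insufficient evidence to reject the null hypothesis; the result is not statistically significant at the 0.01 level.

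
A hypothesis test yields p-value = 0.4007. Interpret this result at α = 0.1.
Since p = 0.4007 > α = 0.1, fail to reject H₀.
There is insufficient evidence to reject the null hypothesis; the result is not statistically significant at the 0.1 level.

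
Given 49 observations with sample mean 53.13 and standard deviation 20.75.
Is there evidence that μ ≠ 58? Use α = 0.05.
One-sample t-test:
H₀: μ = 58
H₁: μ ≠ 58
df = n - 1 = 48
t = (x̄ - μ₀) / (s/√n) = (53.13 - 58) / (20.75/√49) = -1.643
p-value = 0.1069

Since p-value > α = 0.05, we fail to reject H₀.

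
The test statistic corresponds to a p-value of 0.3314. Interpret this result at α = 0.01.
Since p = 0.3314 > α = 0.01, fail to reject H₀.
There is insufficient evidence to reject the null hypothesis; the result is not statistically significant at the 0.01 level.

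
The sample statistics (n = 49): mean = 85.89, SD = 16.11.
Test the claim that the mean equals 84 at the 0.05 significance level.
One-sample t-test:
H₀: μ = 84
H₁: μ ≠ 84
df = n - 1 = 48
t = (x̄ - μ₀) / (s/√n) = (85.89 - 84) / (16.11/√49) = 0.821
p-value = 0.4156

Since p-value > α = 0.05, we fail to reject H₀.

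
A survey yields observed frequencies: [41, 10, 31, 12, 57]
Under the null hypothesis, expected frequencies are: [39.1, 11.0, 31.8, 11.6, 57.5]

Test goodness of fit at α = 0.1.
Chi-square goodness of fit test:
H₀: observed counts match expected distribution
H₁: observed counts differ from expected distribution
df = k - 1 = 4
χ² = Σ(O - E)²/E
   = (41 - 39.1)²/39.1 + (10 - 11.0)²/11.0 + (31 - 31.8)²/31.8 + (12 - 11.6)²/11.6 + (57 - 57.5)²/57.5
   = 0.092 + 0.091 + 0.020 + 0.014 + 0.004
   = 0.22
p-value = 0.9943

Since p-value > α = 0.1, we fail to reject H₀.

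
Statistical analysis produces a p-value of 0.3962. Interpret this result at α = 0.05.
Since p = 0.3962 > α = 0.05, fail to reject H₀.
There is insufficient evidence to reject the null hypothesis; the result is not statistically significant at the 0.05 level.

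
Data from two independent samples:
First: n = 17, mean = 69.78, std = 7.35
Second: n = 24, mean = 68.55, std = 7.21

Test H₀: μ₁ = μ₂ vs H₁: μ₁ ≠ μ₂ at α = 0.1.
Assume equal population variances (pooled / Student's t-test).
Student's two-sample t-test (equal variances):
H₀: μ₁ = μ₂
H₁: μ₁ ≠ μ₂
df = n₁ + n₂ - 2 = 39
Pooled variance s_p² = [(n₁-1)s₁² + (n₂-1)s₂²] / (n₁ + n₂ - 2) = [(16)(7.35²) + (23)(7.21²)] / 39 = 52.8204
SE = √(s_p²(1/n₁ + 1/n₂)) = √(52.8204 × (1/17 + 1/24)) = 2.3039
t = (x̄₁ - x̄₂) / SE = (69.78 - 68.55) / 2.3039 = 1.23 / 2.3039 = 0.534
p-value = 0.5965

Since p-value > α = 0.1, we fail to reject H₀.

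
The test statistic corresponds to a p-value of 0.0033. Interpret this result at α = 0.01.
Since p = 0.0033 < α = 0.01, reject H₀.
There is sufficient evidence to reject the null hypothesis; the result is statistically significant at the 0.01 level.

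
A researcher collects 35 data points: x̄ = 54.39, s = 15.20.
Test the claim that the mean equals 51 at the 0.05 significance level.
One-sample t-test:
H₀: μ = 51
H₁: μ ≠ 51
df = n - 1 = 34
t = (x̄ - μ₀) / (s/√n) = (54.39 - 51) / (15.20/√35) = 1.319
p-value = 0.1958

Since p-value > α = 0.05, we fail to reject H₀.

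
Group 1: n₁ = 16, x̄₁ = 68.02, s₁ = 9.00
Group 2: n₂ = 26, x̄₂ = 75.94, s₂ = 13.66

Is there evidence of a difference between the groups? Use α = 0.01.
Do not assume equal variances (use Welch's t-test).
Welch's two-sample t-test:
H₀: μ₁ = μ₂
H₁: μ₁ ≠ μ₂
s₁²/n₁ = 9.00²/16 = 5.0625,  s₂²/n₂ = 13.66²/26 = 7.1768
SE = √(s₁²/n₁ + s₂²/n₂) = √(5.0625 + 7.1768) = 3.4985
df (Welch-Satterthwaite) = (s₁²/n₁ + s₂²/n₂)² / [(s₁²/n₁)²/(n₁-1) + (s₂²/n₂)²/(n₂-1)] ≈ 39.75
t = (x̄₁ - x̄₂) / SE = (68.02 - 75.94) / 3.4985 = -7.92 / 3.4985 = -2.264
p-value = 0.0291

Since p-value > α = 0.01, we fail to reject H₀.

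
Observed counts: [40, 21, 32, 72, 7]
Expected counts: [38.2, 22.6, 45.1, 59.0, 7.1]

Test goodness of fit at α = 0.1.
Chi-square goodness of fit test:
H₀: observed counts match expected distribution
H₁: observed counts differ from expected distribution
df = k - 1 = 4
χ² = Σ(O - E)²/E
   = (40 - 38.2)²/38.2 + (21 - 22.6)²/22.6 + (32 - 45.1)²/45.1 + (72 - 59.0)²/59.0 + (7 - 7.1)²/7.1
   = 0.085 + 0.113 + 3.805 + 2.864 + 0.001
   = 6.87
p-value = 0.1430

Since p-value > α = 0.1, we fail to reject H₀.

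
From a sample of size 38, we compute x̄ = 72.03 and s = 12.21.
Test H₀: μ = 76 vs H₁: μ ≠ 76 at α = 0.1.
One-sample t-test:
H₀: μ = 76
H₁: μ ≠ 76
df = n - 1 = 37
t = (x̄ - μ₀) / (s/√n) = (72.03 - 76) / (12.21/√38) = -2.004
p-value = 0.0524

Since p-value < α = 0.1, we reject H₀.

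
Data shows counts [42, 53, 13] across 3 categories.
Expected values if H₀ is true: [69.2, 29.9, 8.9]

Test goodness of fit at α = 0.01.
Chi-square goodness of fit test:
H₀: observed counts match expected distribution
H₁: observed counts differ from expected distribution
df = k - 1 = 2
χ² = Σ(O - E)²/E
   = (42 - 69.2)²/69.2 + (53 - 29.9)²/29.9 + (13 - 8.9)²/8.9
   = 10.691 + 17.846 + 1.889
   = 30.43
p-value < 0.0001

Since p-value < α = 0.01, we reject H₀.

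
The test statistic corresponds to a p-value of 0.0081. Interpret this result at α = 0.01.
Since p = 0.0081 < α = 0.01, reject H₀.
There is sufficient evidence to reject the null hypothesis; the result is statistically significant at the 0.01 level.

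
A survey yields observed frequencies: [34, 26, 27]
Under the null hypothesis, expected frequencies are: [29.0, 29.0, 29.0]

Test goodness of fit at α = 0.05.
Chi-square goodness of fit test:
H₀: observed counts match expected distribution
H₁: observed counts differ from expected distribution
df = k - 1 = 2
χ² = Σ(O - E)²/E
   = (34 - 29.0)²/29.0 + (26 - 29.0)²/29.0 + (27 - 29.0)²/29.0
   = 0.862 + 0.310 + 0.138
   = 1.31
p-value = 0.5194

Since p-value > α = 0.05, we fail to reject H₀.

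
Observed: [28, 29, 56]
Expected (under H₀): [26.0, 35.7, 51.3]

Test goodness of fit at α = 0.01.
Chi-square goodness of fit test:
H₀: observed counts match expected distribution
H₁: observed counts differ from expected distribution
df = k - 1 = 2
χ² = Σ(O - E)²/E
   = (28 - 26.0)²/26.0 + (29 - 35.7)²/35.7 + (56 - 51.3)²/51.3
   = 0.154 + 1.257 + 0.431
   = 1.84
p-value = 0.3981

Since p-value > α = 0.01, we fail to reject H₀.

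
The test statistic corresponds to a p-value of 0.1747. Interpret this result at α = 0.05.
Since p = 0.1747 > α = 0.05, fail to reject H₀.
There is insufficient evidence to reject the null hypothesis; the result is not statistically significant at the 0.05 level.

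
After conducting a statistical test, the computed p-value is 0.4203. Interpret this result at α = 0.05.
Since p = 0.4203 > α = 0.05, fail to reject H₀.
There is insufficient evidence to reject the null hypothesis; the result is not statistically significant at the 0.05 level.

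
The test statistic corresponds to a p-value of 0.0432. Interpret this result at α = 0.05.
Since p = 0.0432 < α = 0.05, reject H₀.
There is sufficient evidence to reject the null hypothesis; the result is statistically significant at the 0.05 level.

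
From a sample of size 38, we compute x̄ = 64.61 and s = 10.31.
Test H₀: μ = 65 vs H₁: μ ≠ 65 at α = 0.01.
One-sample t-test:
H₀: μ = 65
H₁: μ ≠ 65
df = n - 1 = 37
t = (x̄ - μ₀) / (s/√n) = (64.61 - 65) / (10.31/√38) = -0.233
p-value = 0.8169

Since p-value > α = 0.01, we fail to reject H₀.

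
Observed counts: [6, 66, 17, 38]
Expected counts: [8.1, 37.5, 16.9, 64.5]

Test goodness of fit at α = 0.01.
Chi-square goodness of fit test:
H₀: observed counts match expected distribution
H₁: observed counts differ from expected distribution
df = k - 1 = 3
χ² = Σ(O - E)²/E
   = (6 - 8.1)²/8.1 + (66 - 37.5)²/37.5 + (17 - 16.9)²/16.9 + (38 - 64.5)²/64.5
   = 0.544 + 21.660 + 0.001 + 10.888
   = 33.09
p-value < 0.0001

Since p-value < α = 0.01, we reject H₀.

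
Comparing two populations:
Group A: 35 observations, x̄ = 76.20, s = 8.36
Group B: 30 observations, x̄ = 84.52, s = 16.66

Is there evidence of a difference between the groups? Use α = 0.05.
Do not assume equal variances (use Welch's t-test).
Welch's two-sample t-test:
H₀: μ₁ = μ₂
H₁: μ₁ ≠ μ₂
s₁²/n₁ = 8.36²/35 = 1.9968,  s₂²/n₂ = 16.66²/30 = 9.2519
SE = √(s₁²/n₁ + s₂²/n₂) = √(1.9968 + 9.2519) = 3.3539
df (Welch-Satterthwaite) = (s₁²/n₁ + s₂²/n₂)² / [(s₁²/n₁)²/(n₁-1) + (s₂²/n₂)²/(n₂-1)] ≈ 41.23
t = (x̄₁ - x̄₂) / SE = (76.20 - 84.52) / 3.3539 = -8.32 / 3.3539 = -2.481
p-value = 0.0173

Since p-value < α = 0.05, we reject H₀.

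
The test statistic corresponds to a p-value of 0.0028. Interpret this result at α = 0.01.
Since p = 0.0028 < α = 0.01, reject H₀.
There is sufficient evidence to reject the null hypothesis; the result is statistically significant at the 0.01 level.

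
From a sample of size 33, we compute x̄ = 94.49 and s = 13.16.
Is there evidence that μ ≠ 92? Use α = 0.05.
One-sample t-test:
H₀: μ = 92
H₁: μ ≠ 92
df = n - 1 = 32
t = (x̄ - μ₀) / (s/√n) = (94.49 - 92) / (13.16/√33) = 1.087
p-value = 0.2852

Since p-value > α = 0.05, we fail to reject H₀.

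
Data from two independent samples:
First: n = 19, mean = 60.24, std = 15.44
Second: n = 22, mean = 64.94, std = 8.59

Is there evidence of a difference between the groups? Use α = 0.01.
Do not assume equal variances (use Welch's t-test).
Welch's two-sample t-test:
H₀: μ₁ = μ₂
H₁: μ₁ ≠ μ₂
s₁²/n₁ = 15.44²/19 = 12.5470,  s₂²/n₂ = 8.59²/22 = 3.3540
SE = √(s₁²/n₁ + s₂²/n₂) = √(12.5470 + 3.3540) = 3.9876
df (Welch-Satterthwaite) = (s₁²/n₁ + s₂²/n₂)² / [(s₁²/n₁)²/(n₁-1) + (s₂²/n₂)²/(n₂-1)] ≈ 27.24
t = (x̄₁ - x̄₂) / SE = (60.24 - 64.94) / 3.9876 = -4.70 / 3.9876 = -1.179
p-value = 0.2487

Since p-value > α = 0.01, we fail to reject H₀.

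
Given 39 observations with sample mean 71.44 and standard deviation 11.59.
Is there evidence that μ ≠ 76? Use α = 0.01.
One-sample t-test:
H₀: μ = 76
H₁: μ ≠ 76
df = n - 1 = 38
t = (x̄ - μ₀) / (s/√n) = (71.44 - 76) / (11.59/√39) = -2.457
p-value = 0.0187

Since p-value > α = 0.01, we fail to reject H₀.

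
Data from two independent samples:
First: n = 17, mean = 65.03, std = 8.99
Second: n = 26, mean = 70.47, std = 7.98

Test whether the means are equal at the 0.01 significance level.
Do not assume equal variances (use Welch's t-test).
Welch's two-sample t-test:
H₀: μ₁ = μ₂
H₁: μ₁ ≠ μ₂
s₁²/n₁ = 8.99²/17 = 4.7541,  s₂²/n₂ = 7.98²/26 = 2.4492
SE = √(s₁²/n₁ + s₂²/n₂) = √(4.7541 + 2.4492) = 2.6839
df (Welch-Satterthwaite) = (s₁²/n₁ + s₂²/n₂)² / [(s₁²/n₁)²/(n₁-1) + (s₂²/n₂)²/(n₂-1)] ≈ 31.40
t = (x̄₁ - x̄₂) / SE = (65.03 - 70.47) / 2.6839 = -5.44 / 2.6839 = -2.027
p-value = 0.0512

Since p-value > α = 0.01, we fail to reject H₀.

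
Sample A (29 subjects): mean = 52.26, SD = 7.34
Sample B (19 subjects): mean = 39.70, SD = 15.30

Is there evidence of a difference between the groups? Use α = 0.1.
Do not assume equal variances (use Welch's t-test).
Welch's two-sample t-test:
H₀: μ₁ = μ₂
H₁: μ₁ ≠ μ₂
s₁²/n₁ = 7.34²/29 = 1.8578,  s₂²/n₂ = 15.30²/19 = 12.3205
SE = √(s₁²/n₁ + s₂²/n₂) = √(1.8578 + 12.3205) = 3.7654
df (Welch-Satterthwaite) = (s₁²/n₁ + s₂²/n₂)² / [(s₁²/n₁)²/(n₁-1) + (s₂²/n₂)²/(n₂-1)] ≈ 23.49
t = (x̄₁ - x̄₂) / SE = (52.26 - 39.70) / 3.7654 = 12.56 / 3.7654 = 3.336
p-value = 0.0028

Since p-value < α = 0.1, we reject H₀.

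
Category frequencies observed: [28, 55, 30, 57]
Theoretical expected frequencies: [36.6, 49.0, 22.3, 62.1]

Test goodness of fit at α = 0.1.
Chi-square goodness of fit test:
H₀: observed counts match expected distribution
H₁: observed counts differ from expected distribution
df = k - 1 = 3
χ² = Σ(O - E)²/E
   = (28 - 36.6)²/36.6 + (55 - 49.0)²/49.0 + (30 - 22.3)²/22.3 + (57 - 62.1)²/62.1
   = 2.021 + 0.735 + 2.659 + 0.419
   = 5.83
p-value = 0.1200

Since p-value > α = 0.1, we fail to reject H₀.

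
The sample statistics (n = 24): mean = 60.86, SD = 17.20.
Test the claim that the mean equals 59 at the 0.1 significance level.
One-sample t-test:
H₀: μ = 59
H₁: μ ≠ 59
df = n - 1 = 23
t = (x̄ - μ₀) / (s/√n) = (60.86 - 59) / (17.20/√24) = 0.530
p-value = 0.6013

Since p-value > α = 0.1, we fail to reject H₀.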